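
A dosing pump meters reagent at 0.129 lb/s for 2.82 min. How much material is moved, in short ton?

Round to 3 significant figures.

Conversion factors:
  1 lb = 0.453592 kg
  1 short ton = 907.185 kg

0.0109 short ton

0.129 lb/s → 0.0585134 kg/s
2.82 min → 169.2 s
m = ṁ × t = 0.0585134 × 169.2 = 9.90047 kg
In short ton: 9.90047 / 907.185 = 0.0109134 short ton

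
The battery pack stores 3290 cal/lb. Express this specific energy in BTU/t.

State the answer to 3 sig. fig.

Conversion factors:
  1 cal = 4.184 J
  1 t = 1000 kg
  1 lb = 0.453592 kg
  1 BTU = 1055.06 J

2.88×10⁴ BTU/t

3290 cal/lb × 4.184 J/cal ÷ 0.453592 kg/lb = 30347.4 J/kg
30347.4 J/kg ÷ 1055.06 J/BTU × 1000 kg/t = 28763.7 BTU/t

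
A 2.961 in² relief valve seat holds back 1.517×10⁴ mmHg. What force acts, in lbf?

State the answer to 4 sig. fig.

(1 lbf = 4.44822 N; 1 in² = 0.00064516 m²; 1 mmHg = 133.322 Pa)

868.6 lbf

1.517×10⁴ mmHg × 133.322 → 2.02249×10⁶ Pa
2.961 in² × 0.00064516 → 0.00191032 m²
F = P × A = 2.02249×10⁶ Pa × 0.00191032 m² = 3863.6 N
3863.6 N ÷ (4.44822 N/lbf) = 868.572 lbf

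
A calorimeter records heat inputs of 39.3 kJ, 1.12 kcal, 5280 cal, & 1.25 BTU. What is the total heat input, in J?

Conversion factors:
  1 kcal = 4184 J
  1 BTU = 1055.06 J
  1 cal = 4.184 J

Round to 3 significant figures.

6.74×10⁴ J

39.3 kJ × 1000 = 39300 J
1.12 kcal × 4184 = 4686.08 J
5280 cal × 4.184 = 22091.5 J
1.25 BTU × 1055.06 = 1318.82 J
Combined: 39300 + 4686.08 + 22091.5 + 1318.82 = 67396.4 J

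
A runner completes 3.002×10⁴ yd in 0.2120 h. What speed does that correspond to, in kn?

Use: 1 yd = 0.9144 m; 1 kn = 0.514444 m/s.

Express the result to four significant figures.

69.92 kn

3.002×10⁴ yd × 0.9144 = 27450.3 m
0.2120 h × 3600 = 763.2 s
v = d / t = 27450.3 m / 763.2 s = 35.9674 m/s
35.9674 m/s ÷ (0.514444 m/s/kn) = 69.9151 kn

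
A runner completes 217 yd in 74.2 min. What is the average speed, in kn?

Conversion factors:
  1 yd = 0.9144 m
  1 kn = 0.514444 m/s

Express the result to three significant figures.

0.0866 kn

217 yd × 0.9144 → 198.425 m
74.2 min × 60 → 4452 s
v = d / t = 198.425 m / 4452 s = 0.0445699 m/s
0.0445699 m/s ÷ (0.514444 m/s/kn) = 0.086637 kn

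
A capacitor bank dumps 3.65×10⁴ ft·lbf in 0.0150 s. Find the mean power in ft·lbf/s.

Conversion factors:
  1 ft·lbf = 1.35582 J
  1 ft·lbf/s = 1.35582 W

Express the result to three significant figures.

3.65×10⁴ ft·lbf × 1.35582 → 49487.4 J
P = E / t = 49487.4 J / 0.015 s = 3.29916×10⁶ W
3.29916×10⁶ W ÷ (1.35582 W/ft·lbf/s) = 2.43333×10⁶ ft·lbf/s

2.43×10⁶ ft·lbf/s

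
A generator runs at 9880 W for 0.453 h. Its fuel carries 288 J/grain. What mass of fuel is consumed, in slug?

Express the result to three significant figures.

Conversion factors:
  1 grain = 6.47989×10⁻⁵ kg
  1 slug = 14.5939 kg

0.248 slug

0.453 h → 1630.8 s
E = P × t = 9880 × 1630.8 = 1.61123×10⁷ J
288 J/grain → 4.44452×10⁶ J/kg
m = E / e_s = 1.61123×10⁷ / 4.44452×10⁶ = 3.62521 kg
In slug: 3.62521 / 14.5939 = 0.248406 slug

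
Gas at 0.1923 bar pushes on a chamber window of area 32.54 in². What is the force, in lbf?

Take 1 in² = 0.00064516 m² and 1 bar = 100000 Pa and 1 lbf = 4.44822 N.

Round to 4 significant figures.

0.1923 bar × 100000 → 19230 Pa
32.54 in² × 0.00064516 → 0.0209935 m²
F = P × A = 19230 Pa × 0.0209935 m² = 403.705 N
403.705 N ÷ (4.44822 N/lbf) = 90.7565 lbf

90.76 lbf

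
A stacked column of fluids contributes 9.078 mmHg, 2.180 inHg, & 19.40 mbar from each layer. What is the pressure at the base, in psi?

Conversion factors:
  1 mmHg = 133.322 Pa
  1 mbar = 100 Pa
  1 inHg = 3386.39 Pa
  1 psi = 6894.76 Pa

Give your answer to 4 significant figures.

9.078 mmHg × 133.322 = 1210.3 Pa
2.180 inHg × 3386.39 = 7382.33 Pa
19.40 mbar × 100 = 1940 Pa
Combined: 1210.3 + 7382.33 + 1940 = 10532.6 Pa
In psi: 10532.6 / 6894.76 = 1.52762 psi

1.528 psi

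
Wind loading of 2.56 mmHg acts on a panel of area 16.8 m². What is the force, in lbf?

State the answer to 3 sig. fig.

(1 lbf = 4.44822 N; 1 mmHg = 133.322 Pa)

2.56 mmHg × 133.322 = 341.304 Pa
F = P × A = 341.304 Pa × 16.8 m² = 5733.91 N
5733.91 N ÷ (4.44822 N/lbf) = 1289.03 lbf

1290 lbf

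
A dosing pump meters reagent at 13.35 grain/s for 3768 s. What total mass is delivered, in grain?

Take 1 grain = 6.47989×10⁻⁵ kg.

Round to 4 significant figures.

13.35 grain/s → 8.65065×10⁻⁴ kg/s
m = ṁ × t = 8.65065×10⁻⁴ × 3768 = 3.25956 kg
In grain: 3.25956 / 6.47989×10⁻⁵ = 50302.7 grain

5.030×10⁴ grain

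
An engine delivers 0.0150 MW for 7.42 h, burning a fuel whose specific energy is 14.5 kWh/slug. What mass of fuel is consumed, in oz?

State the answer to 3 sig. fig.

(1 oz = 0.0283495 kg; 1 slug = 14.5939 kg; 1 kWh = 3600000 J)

3950 oz

0.0150 MW → 15000 W
7.42 h → 26712 s
E = P × t = 15000 × 26712 = 4.0068×10⁸ J
14.5 kWh/slug → 3.57684×10⁶ J/kg
m = E / e_s = 4.0068×10⁸ / 3.57684×10⁶ = 112.021 kg
In oz: 112.021 / 0.0283495 = 3951.43 oz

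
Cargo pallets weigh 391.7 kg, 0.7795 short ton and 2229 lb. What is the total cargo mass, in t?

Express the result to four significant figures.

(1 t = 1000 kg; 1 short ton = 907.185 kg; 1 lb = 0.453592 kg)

391.7 kg (already kg)
0.7795 short ton × 907.185 = 707.151 kg
2229 lb × 0.453592 = 1011.06 kg
Sum: 391.7 + 707.151 + 1011.06 = 2109.91 kg
In t: 2109.91 / 1000 = 2.10991 t

2.110 t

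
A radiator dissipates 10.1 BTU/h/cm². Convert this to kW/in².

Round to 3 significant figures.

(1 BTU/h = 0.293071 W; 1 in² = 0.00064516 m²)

10.1 BTU/h/cm² × 0.293071 W/BTU/h ÷ 0.0001 m²/cm² = 29600.2 W/m²
29600.2 W/m² ÷ 1000 W/kW × 0.00064516 m²/in² = 0.0190969 kW/in²

0.0191 kW/in²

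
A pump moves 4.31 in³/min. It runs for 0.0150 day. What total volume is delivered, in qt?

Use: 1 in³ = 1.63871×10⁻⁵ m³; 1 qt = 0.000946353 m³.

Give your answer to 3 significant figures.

4.31 in³/min → 1.17714×10⁻⁶ m³/s
0.0150 day → 1296 s
V = Q × t = 1.17714×10⁻⁶ × 1296 = 0.00152557 m³
In qt: 0.00152557 / 0.000946353 = 1.61205 qt

1.61 qt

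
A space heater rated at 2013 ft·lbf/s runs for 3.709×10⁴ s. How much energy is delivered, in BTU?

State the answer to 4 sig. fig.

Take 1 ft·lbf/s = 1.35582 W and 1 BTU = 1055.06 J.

2013 ft·lbf/s × 1.35582 = 2729.27 W
E = P × t = 2729.27 W × 37090 s = 1.01229×10⁸ J
1.01229×10⁸ J ÷ (1055.06 J/BTU) = 95946.2 BTU

9.595×10⁴ BTU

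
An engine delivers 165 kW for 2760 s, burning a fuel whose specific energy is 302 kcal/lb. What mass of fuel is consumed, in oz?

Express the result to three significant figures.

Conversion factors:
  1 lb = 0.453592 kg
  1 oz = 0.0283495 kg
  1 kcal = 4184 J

5770 oz

165 kW → 165000 W
E = P × t = 165000 × 2760 = 4.554×10⁸ J
302 kcal/lb → 2.78569×10⁶ J/kg
m = E / e_s = 4.554×10⁸ / 2.78569×10⁶ = 163.478 kg
In oz: 163.478 / 0.0283495 = 5766.52 oz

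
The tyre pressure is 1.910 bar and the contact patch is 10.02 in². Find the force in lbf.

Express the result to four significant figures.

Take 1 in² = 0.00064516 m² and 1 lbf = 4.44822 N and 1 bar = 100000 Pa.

1.910 bar × 100000 = 191000 Pa
10.02 in² × 0.00064516 = 0.0064645 m²
F = P × A = 191000 Pa × 0.0064645 m² = 1234.72 N
1234.72 N ÷ (4.44822 N/lbf) = 277.576 lbf

277.6 lbf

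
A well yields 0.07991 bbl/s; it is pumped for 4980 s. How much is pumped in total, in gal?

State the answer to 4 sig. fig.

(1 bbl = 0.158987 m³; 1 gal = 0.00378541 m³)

1.671×10⁴ gal

0.07991 bbl/s → 0.0127047 m³/s
V = Q × t = 0.0127047 × 4980 = 63.2694 m³
In gal: 63.2694 / 0.00378541 = 16714 gal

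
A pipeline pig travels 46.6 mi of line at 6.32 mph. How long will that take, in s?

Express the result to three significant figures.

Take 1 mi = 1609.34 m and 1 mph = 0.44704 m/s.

46.6 mi × 1609.34 = 74995.2 m
6.32 mph × 0.44704 = 2.82529 m/s
t = d / v = 74995.2 m / 2.82529 m/s = 26544.2 s

2.65×10⁴ s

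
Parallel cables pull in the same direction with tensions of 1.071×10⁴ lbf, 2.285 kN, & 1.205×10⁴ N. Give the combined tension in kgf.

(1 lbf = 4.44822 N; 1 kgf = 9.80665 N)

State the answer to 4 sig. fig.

6320 kgf

1.071×10⁴ lbf × 4.44822 = 47640.4 N
2.285 kN × 1000 = 2285 N
1.205×10⁴ N (already N)
Combined: 47640.4 + 2285 + 12050 = 61975.4 N
In kgf: 61975.4 / 9.80665 = 6319.73 kgf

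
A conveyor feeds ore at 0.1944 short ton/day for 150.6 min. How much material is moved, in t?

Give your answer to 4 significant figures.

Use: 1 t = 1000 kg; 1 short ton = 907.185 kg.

0.01844 t

0.1944 short ton/day → 0.00204117 kg/s
150.6 min → 9036 s
m = ṁ × t = 0.00204117 × 9036 = 18.444 kg
In t: 18.444 / 1000 = 0.018444 t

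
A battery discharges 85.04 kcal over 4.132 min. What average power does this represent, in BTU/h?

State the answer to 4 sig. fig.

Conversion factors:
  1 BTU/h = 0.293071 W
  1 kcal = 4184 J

4897 BTU/h

85.04 kcal × 4184 → 355807 J
4.132 min × 60 → 247.92 s
P = E / t = 355807 J / 247.92 s = 1435.17 W
1435.17 W ÷ (0.293071 W/BTU/h) = 4897 BTU/h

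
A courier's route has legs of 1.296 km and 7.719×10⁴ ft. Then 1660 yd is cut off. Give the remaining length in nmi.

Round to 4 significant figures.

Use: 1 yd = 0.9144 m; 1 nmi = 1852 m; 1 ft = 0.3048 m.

12.58 nmi

1.296 km × 1000 = 1296 m
7.719×10⁴ ft × 0.3048 = 23527.5 m
1660 yd × 0.9144 = 1517.9 m
Sum: 1296 + 23527.5 − 1517.9 = 23305.6 m
In nmi: 23305.6 / 1852 = 12.584 nmi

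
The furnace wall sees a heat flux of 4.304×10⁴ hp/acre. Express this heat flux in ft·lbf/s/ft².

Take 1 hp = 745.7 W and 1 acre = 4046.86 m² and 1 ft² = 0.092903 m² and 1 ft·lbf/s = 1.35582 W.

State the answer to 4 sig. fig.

543.4 ft·lbf/s/ft²

4.304×10⁴ hp/acre × 745.7 W/hp ÷ 4046.86 m²/acre = 7930.82 W/m²
7930.82 W/m² ÷ 1.35582 W/ft·lbf/s × 0.092903 m²/ft² = 543.433 ft·lbf/s/ft²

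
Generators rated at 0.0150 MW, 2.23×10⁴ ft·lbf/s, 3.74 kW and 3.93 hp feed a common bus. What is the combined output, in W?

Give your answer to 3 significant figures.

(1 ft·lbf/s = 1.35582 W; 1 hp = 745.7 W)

5.19×10⁴ W

0.0150 MW × 1000000 → 15000 W
2.23×10⁴ ft·lbf/s × 1.35582 → 30234.8 W
3.74 kW × 1000 → 3740 W
3.93 hp × 745.7 → 2930.6 W
Total: 15000 + 30234.8 + 3740 + 2930.6 = 51905.4 W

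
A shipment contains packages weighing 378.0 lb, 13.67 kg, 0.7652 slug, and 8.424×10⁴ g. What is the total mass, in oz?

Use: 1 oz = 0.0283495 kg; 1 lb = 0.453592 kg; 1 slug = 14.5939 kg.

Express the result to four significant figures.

378.0 lb × 0.453592 = 171.458 kg
13.67 kg (already kg)
0.7652 slug × 14.5939 = 11.1673 kg
8.424×10⁴ g × 0.001 = 84.24 kg
Sum: 171.458 + 13.67 + 11.1673 + 84.24 = 280.535 kg
In oz: 280.535 / 0.0283495 = 9895.59 oz

9896 oz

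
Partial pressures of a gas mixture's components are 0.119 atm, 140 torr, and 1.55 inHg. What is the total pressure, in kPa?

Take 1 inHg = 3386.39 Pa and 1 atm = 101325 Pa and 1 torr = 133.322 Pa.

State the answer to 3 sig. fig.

0.119 atm × 101325 = 12057.7 Pa
140 torr × 133.322 = 18665.1 Pa
1.55 inHg × 3386.39 = 5248.9 Pa
Total: 12057.7 + 18665.1 + 5248.9 = 35971.7 Pa
In kPa: 35971.7 / 1000 = 35.9717 kPa

36.0 kPa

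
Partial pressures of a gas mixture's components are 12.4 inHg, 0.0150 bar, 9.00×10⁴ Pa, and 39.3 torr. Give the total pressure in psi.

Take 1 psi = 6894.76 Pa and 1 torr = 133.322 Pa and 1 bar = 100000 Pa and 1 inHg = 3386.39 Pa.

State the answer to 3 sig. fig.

20.1 psi

12.4 inHg × 3386.39 → 41991.2 Pa
0.0150 bar × 100000 → 1500 Pa
9.00×10⁴ Pa (already Pa)
39.3 torr × 133.322 → 5239.55 Pa
Combined: 41991.2 + 1500 + 90000 + 5239.55 = 138731 Pa
In psi: 138731 / 6894.76 = 20.1212 psi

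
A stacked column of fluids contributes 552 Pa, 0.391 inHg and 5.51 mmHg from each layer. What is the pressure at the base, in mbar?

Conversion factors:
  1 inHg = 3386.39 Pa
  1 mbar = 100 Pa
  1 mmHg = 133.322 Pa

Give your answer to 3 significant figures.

26.1 mbar

552 Pa (already Pa)
0.391 inHg × 3386.39 → 1324.08 Pa
5.51 mmHg × 133.322 → 734.604 Pa
Combined: 552 + 1324.08 + 734.604 = 2610.68 Pa
In mbar: 2610.68 / 100 = 26.1068 mbar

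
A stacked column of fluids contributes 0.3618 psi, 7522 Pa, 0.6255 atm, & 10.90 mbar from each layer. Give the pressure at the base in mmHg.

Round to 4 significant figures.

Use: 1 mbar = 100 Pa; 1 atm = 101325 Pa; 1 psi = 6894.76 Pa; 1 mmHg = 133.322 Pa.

558.7 mmHg

0.3618 psi × 6894.76 = 2494.52 Pa
7522 Pa (already Pa)
0.6255 atm × 101325 = 63378.8 Pa
10.90 mbar × 100 = 1090 Pa
Total: 2494.52 + 7522 + 63378.8 + 1090 = 74485.3 Pa
In mmHg: 74485.3 / 133.322 = 558.687 mmHg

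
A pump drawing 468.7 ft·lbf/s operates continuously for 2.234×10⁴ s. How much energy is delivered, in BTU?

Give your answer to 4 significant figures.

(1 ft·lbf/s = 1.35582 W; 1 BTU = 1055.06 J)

468.7 ft·lbf/s × 1.35582 → 635.473 W
E = P × t = 635.473 W × 22340 s = 1.41965×10⁷ J
1.41965×10⁷ J ÷ (1055.06 J/BTU) = 13455.6 BTU

1.346×10⁴ BTU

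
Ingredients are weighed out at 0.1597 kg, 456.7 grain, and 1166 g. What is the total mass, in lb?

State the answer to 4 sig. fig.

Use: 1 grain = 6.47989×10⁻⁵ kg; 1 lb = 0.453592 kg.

2.988 lb

0.1597 kg (already kg)
456.7 grain × 6.47989×10⁻⁵ = 0.0295937 kg
1166 g × 0.001 = 1.166 kg
Combined: 0.1597 + 0.0295937 + 1.166 = 1.35529 kg
In lb: 1.35529 / 0.453592 = 2.98791 lb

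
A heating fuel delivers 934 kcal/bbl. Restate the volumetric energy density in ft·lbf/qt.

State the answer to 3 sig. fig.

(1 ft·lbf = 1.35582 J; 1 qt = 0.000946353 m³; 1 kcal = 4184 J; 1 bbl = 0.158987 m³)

934 kcal/bbl × 4184 J/kcal ÷ 0.158987 m³/bbl = 2.45797×10⁷ J/m³
2.45797×10⁷ J/m³ ÷ 1.35582 J/ft·lbf × 0.000946353 m³/qt = 17156.5 ft·lbf/qt

1.72×10⁴ ft·lbf/qt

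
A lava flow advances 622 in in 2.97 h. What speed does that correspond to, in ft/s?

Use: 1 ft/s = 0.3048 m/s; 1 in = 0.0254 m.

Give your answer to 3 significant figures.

0.00485 ft/s

622 in × 0.0254 = 15.7988 m
2.97 h × 3600 = 10692 s
v = d / t = 15.7988 m / 10692 s = 0.00147763 m/s
0.00147763 m/s ÷ (0.3048 m/s/ft/s) = 0.00484787 ft/s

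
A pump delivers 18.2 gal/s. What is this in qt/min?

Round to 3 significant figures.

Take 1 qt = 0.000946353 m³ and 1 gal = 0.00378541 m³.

4370 qt/min

18.2 gal/s × 0.00378541 m³/gal = 0.0688945 m³/s
0.0688945 m³/s ÷ 0.000946353 m³/qt × 60 s/min = 4368 qt/min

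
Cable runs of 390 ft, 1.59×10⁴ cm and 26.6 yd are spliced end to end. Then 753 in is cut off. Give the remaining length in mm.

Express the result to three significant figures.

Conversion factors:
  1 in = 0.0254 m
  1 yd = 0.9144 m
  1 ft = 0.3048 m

390 ft × 0.3048 = 118.872 m
1.59×10⁴ cm × 0.01 = 159 m
26.6 yd × 0.9144 = 24.323 m
753 in × 0.0254 = 19.1262 m
Net: 118.872 + 159 + 24.323 − 19.1262 = 283.069 m
In mm: 283.069 / 0.001 = 283069 mm

2.83×10⁵ mm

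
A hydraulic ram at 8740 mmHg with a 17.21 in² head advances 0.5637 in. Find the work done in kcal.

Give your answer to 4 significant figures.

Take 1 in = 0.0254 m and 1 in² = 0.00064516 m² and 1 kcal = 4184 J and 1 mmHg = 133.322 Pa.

8740 mmHg → 1.16523×10⁶ Pa
17.21 in² → 0.0111032 m²
F = P × A = 1.16523×10⁶ × 0.0111032 = 12937.8 N
0.5637 in → 0.014318 m
W = F × d = 12937.8 × 0.014318 = 185.243 J
In kcal: 185.243 / 4184 = 0.0442741 kcal

0.04427 kcal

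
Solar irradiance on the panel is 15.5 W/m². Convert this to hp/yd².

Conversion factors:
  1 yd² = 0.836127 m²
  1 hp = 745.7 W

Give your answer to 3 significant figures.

15.5 W/m² is already 15.5 W/m²
15.5 W/m² ÷ 745.7 W/hp × 0.836127 m²/yd² = 0.0173796 hp/yd²

0.0174 hp/yd²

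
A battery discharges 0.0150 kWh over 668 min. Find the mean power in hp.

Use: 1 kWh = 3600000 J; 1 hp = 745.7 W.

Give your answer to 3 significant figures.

0.0150 kWh × 3600000 = 54000 J
668 min × 60 = 40080 s
P = E / t = 54000 J / 40080 s = 1.34731 W
1.34731 W ÷ (745.7 W/hp) = 0.00180677 hp

0.00181 hp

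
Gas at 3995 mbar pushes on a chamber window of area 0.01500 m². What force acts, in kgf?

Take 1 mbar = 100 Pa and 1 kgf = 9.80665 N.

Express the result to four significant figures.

3995 mbar × 100 → 399500 Pa
F = P × A = 399500 Pa × 0.015 m² = 5992.5 N
5992.5 N ÷ (9.80665 N/kgf) = 611.065 kgf

611.1 kgf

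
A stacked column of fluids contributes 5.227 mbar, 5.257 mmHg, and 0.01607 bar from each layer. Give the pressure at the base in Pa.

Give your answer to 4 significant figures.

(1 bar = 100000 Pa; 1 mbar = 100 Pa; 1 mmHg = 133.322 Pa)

5.227 mbar × 100 → 522.7 Pa
5.257 mmHg × 133.322 → 700.874 Pa
0.01607 bar × 100000 → 1607 Pa
Sum: 522.7 + 700.874 + 1607 = 2830.57 Pa

2831 Pa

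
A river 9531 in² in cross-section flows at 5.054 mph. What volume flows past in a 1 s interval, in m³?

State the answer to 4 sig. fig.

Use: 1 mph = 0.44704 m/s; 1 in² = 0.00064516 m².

5.054 mph × 0.44704 → 2.25934 m/s
9531 in² × 0.00064516 → 6.14902 m²
V = v × A × t = 2.25934 m/s × 6.14902 m² × 1 s = 13.8927 m³

13.89 m³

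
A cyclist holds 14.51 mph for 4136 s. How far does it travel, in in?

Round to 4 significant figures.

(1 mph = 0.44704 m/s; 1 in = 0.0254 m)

1.056×10⁶ in

14.51 mph × 0.44704 = 6.48655 m/s
d = v × t = 6.48655 m/s × 4136 s = 26828.4 m
26828.4 m ÷ (0.0254 m/in) = 1.05624×10⁶ in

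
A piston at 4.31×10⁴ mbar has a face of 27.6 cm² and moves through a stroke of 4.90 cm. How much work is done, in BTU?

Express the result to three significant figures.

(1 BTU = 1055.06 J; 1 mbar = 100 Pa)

4.31×10⁴ mbar → 4.31×10⁶ Pa
27.6 cm² → 0.00276 m²
F = P × A = 4.31×10⁶ × 0.00276 = 11895.6 N
4.90 cm → 0.049 m
W = F × d = 11895.6 × 0.049 = 582.884 J
In BTU: 582.884 / 1055.06 = 0.552465 BTU

0.552 BTU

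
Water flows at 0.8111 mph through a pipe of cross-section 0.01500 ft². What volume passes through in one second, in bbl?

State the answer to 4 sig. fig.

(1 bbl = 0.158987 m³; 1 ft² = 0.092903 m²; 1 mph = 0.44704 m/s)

0.8111 mph × 0.44704 → 0.362594 m/s
0.01500 ft² × 0.092903 → 0.00139354 m²
V = v × A × t = 0.362594 m/s × 0.00139354 m² × 1 s = 5.05289×10⁻⁴ m³
5.05289×10⁻⁴ m³ ÷ (0.158987 m³/bbl) = 0.00317818 bbl

0.003178 bbl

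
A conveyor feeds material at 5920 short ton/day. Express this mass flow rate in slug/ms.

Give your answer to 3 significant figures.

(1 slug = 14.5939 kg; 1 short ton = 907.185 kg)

5920 short ton/day × 907.185 kg/short ton ÷ 86400 s/day = 62.159 kg/s
62.159 kg/s ÷ 14.5939 kg/slug × 0.001 s/ms = 0.00425925 slug/ms

0.00426 slug/ms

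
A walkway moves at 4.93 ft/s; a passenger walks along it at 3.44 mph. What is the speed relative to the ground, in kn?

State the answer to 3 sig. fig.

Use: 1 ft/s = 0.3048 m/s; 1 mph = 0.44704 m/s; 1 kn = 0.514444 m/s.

5.91 kn

4.93 ft/s × 0.3048 → 1.50266 m/s
3.44 mph × 0.44704 → 1.53782 m/s
Total: 1.50266 + 1.53782 = 3.04048 m/s
In kn: 3.04048 / 0.514444 = 5.91023 kn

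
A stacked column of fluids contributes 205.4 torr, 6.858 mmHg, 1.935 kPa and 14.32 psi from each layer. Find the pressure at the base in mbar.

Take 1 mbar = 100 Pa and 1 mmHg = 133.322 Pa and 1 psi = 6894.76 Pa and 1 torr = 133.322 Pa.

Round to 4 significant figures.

205.4 torr × 133.322 → 27384.3 Pa
6.858 mmHg × 133.322 → 914.322 Pa
1.935 kPa × 1000 → 1935 Pa
14.32 psi × 6894.76 → 98733 Pa
Total: 27384.3 + 914.322 + 1935 + 98733 = 128967 Pa
In mbar: 128967 / 100 = 1289.67 mbar

1290 mbar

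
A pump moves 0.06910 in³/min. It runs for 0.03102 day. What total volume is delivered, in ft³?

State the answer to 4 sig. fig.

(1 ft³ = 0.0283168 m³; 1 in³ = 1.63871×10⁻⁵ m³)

0.001786 ft³

0.06910 in³/min → 1.88725×10⁻⁸ m³/s
0.03102 day → 2680.13 s
V = Q × t = 1.88725×10⁻⁸ × 2680.13 = 5.05808×10⁻⁵ m³
In ft³: 5.05808×10⁻⁵ / 0.0283168 = 0.00178625 ft³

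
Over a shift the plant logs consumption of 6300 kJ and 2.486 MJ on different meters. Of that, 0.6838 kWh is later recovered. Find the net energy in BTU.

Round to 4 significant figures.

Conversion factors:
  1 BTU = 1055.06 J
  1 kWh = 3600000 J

6300 kJ × 1000 = 6.3×10⁶ J
2.486 MJ × 1000000 = 2.486×10⁶ J
0.6838 kWh × 3600000 = 2.46168×10⁶ J
Result: 6.3×10⁶ + 2.486×10⁶ − 2.46168×10⁶ = 6.32432×10⁶ J
In BTU: 6.32432×10⁶ / 1055.06 = 5994.28 BTU

5994 BTU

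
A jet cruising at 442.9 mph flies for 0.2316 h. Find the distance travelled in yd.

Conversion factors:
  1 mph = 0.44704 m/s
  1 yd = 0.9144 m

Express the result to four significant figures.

442.9 mph × 0.44704 = 197.994 m/s
0.2316 h × 3600 = 833.76 s
d = v × t = 197.994 m/s × 833.76 s = 165079 m
165079 m ÷ (0.9144 m/yd) = 180533 yd

1.805×10⁵ yd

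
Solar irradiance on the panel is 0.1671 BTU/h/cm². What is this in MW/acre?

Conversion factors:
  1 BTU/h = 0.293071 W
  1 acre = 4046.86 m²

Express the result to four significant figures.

0.1671 BTU/h/cm² × 0.293071 W/BTU/h ÷ 0.0001 m²/cm² = 489.722 W/m²
489.722 W/m² ÷ 1000000 W/MW × 4046.86 m²/acre = 1.98184 MW/acre

1.982 MW/acre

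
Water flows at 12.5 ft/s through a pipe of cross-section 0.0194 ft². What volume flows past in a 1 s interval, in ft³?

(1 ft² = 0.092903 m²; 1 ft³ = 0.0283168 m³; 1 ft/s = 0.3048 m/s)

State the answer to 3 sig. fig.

12.5 ft/s × 0.3048 = 3.81 m/s
0.0194 ft² × 0.092903 = 0.00180232 m²
V = v × A × t = 3.81 m/s × 0.00180232 m² × 1 s = 0.00686684 m³
0.00686684 m³ ÷ (0.0283168 m³/ft³) = 0.242501 ft³

0.243 ft³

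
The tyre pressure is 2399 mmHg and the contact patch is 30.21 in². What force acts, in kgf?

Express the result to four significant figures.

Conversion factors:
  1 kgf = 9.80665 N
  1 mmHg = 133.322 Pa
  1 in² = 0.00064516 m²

2399 mmHg × 133.322 → 319839 Pa
30.21 in² × 0.00064516 → 0.0194903 m²
F = P × A = 319839 Pa × 0.0194903 m² = 6233.76 N
6233.76 N ÷ (9.80665 N/kgf) = 635.667 kgf

635.7 kgf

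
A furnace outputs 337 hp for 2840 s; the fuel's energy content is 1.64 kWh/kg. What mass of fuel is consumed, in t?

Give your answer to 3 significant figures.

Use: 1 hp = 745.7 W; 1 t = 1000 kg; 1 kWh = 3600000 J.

337 hp → 251301 W
E = P × t = 251301 × 2840 = 7.13695×10⁸ J
1.64 kWh/kg → 5.904×10⁶ J/kg
m = E / e_s = 7.13695×10⁸ / 5.904×10⁶ = 120.883 kg
In t: 120.883 / 1000 = 0.120883 t

0.121 t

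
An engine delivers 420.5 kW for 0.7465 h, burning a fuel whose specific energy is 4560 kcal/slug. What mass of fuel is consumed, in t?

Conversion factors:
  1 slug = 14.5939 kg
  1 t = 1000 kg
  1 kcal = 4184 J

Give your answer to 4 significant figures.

0.8644 t

420.5 kW → 420500 W
0.7465 h → 2687.4 s
E = P × t = 420500 × 2687.4 = 1.13005×10⁹ J
4560 kcal/slug → 1.30733×10⁶ J/kg
m = E / e_s = 1.13005×10⁹ / 1.30733×10⁶ = 864.395 kg
In t: 864.395 / 1000 = 0.864395 t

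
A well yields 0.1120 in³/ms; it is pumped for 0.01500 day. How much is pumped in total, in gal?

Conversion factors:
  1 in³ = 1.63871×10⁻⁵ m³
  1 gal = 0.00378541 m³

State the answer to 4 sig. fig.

628.4 gal

0.1120 in³/ms → 0.00183536 m³/s
0.01500 day → 1296 s
V = Q × t = 0.00183536 × 1296 = 2.37863 m³
In gal: 2.37863 / 0.00378541 = 628.368 gal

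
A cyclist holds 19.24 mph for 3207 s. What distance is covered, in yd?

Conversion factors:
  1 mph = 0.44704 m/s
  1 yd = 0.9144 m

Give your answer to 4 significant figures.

19.24 mph × 0.44704 = 8.60105 m/s
d = v × t = 8.60105 m/s × 3207 s = 27583.6 m
27583.6 m ÷ (0.9144 m/yd) = 30165.8 yd

3.017×10⁴ yd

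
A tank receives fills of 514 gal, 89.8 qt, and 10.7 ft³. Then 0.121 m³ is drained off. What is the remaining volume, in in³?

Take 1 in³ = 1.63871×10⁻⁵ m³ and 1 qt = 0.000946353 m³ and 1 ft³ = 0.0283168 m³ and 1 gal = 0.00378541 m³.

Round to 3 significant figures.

514 gal × 0.00378541 → 1.9457 m³
89.8 qt × 0.000946353 → 0.0849825 m³
10.7 ft³ × 0.0283168 → 0.30299 m³
0.121 m³ (already m³)
Result: 1.9457 + 0.0849825 + 0.30299 − 0.121 = 2.21267 m³
In in³: 2.21267 / 1.63871×10⁻⁵ = 135025 in³

1.35×10⁵ in³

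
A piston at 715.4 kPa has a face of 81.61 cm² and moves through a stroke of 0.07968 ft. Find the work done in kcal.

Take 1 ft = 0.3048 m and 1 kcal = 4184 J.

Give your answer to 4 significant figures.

0.03389 kcal

715.4 kPa → 715400 Pa
81.61 cm² → 0.008161 m²
F = P × A = 715400 × 0.008161 = 5838.38 N
0.07968 ft → 0.0242865 m
W = F × d = 5838.38 × 0.0242865 = 141.794 J
In kcal: 141.794 / 4184 = 0.0338896 kcal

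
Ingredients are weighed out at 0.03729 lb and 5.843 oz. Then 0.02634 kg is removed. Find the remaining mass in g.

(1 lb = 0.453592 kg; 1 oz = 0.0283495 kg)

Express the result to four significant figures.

156.2 g

0.03729 lb × 0.453592 → 0.0169144 kg
5.843 oz × 0.0283495 → 0.165646 kg
0.02634 kg (already kg)
Sum: 0.0169144 + 0.165646 − 0.02634 = 0.15622 kg
In g: 0.15622 / 0.001 = 156.22 g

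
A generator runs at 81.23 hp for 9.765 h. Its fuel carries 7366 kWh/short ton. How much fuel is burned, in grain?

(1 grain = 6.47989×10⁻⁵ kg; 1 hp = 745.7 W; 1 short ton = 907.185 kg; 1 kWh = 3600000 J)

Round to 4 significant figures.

81.23 hp → 60573.2 W
9.765 h → 35154 s
E = P × t = 60573.2 × 35154 = 2.12939×10⁹ J
7366 kWh/short ton → 2.92306×10⁷ J/kg
m = E / e_s = 2.12939×10⁹ / 2.92306×10⁷ = 72.848 kg
In grain: 72.848 / 6.47989×10⁻⁵ = 1.12422×10⁶ grain

1.124×10⁶ grain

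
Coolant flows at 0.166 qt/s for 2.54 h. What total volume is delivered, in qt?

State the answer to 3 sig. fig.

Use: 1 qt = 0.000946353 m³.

1520 qt

0.166 qt/s → 1.57095×10⁻⁴ m³/s
2.54 h → 9144 s
V = Q × t = 1.57095×10⁻⁴ × 9144 = 1.43648 m³
In qt: 1.43648 / 0.000946353 = 1517.91 qt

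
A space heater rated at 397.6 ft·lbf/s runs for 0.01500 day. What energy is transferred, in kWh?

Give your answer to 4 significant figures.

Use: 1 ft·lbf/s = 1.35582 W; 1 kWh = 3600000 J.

0.1941 kWh

397.6 ft·lbf/s × 1.35582 → 539.074 W
0.01500 day × 86400 → 1296 s
E = P × t = 539.074 W × 1296 s = 698640 J
698640 J ÷ (3600000 J/kWh) = 0.194067 kWh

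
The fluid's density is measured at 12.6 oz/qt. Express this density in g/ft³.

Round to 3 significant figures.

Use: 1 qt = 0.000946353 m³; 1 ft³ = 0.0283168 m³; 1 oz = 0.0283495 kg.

1.07×10⁴ g/ft³

12.6 oz/qt × 0.0283495 kg/oz ÷ 0.000946353 m³/qt = 377.453 kg/m³
377.453 kg/m³ ÷ 0.001 kg/g × 0.0283168 m³/ft³ = 10688.3 g/ft³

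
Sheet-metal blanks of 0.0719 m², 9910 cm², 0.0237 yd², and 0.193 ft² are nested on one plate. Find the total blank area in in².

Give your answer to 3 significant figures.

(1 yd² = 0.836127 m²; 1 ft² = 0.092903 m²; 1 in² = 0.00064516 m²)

0.0719 m² (already m²)
9910 cm² × 0.0001 = 0.991 m²
0.0237 yd² × 0.836127 = 0.0198162 m²
0.193 ft² × 0.092903 = 0.0179303 m²
Combined: 0.0719 + 0.991 + 0.0198162 + 0.0179303 = 1.10065 m²
In in²: 1.10065 / 0.00064516 = 1706.01 in²

1710 in²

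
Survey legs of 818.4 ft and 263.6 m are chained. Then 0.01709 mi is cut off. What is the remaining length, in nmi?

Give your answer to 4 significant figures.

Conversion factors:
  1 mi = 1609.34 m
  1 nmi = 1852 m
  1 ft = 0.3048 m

818.4 ft × 0.3048 → 249.448 m
263.6 m (already m)
0.01709 mi × 1609.34 → 27.5036 m
Sum: 249.448 + 263.6 − 27.5036 = 485.544 m
In nmi: 485.544 / 1852 = 0.262173 nmi

0.2622 nmi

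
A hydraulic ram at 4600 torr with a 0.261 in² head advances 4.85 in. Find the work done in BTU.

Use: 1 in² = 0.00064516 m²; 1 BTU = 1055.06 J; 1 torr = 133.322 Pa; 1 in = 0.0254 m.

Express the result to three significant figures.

0.0121 BTU

4600 torr → 613281 Pa
0.261 in² → 1.68387×10⁻⁴ m²
F = P × A = 613281 × 1.68387×10⁻⁴ = 103.269 N
4.85 in → 0.12319 m
W = F × d = 103.269 × 0.12319 = 12.7217 J
In BTU: 12.7217 / 1055.06 = 0.0120578 BTU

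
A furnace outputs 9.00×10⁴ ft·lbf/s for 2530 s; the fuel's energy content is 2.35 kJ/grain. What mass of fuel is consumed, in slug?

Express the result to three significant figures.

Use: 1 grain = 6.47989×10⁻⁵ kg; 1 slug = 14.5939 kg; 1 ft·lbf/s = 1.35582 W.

9.00×10⁴ ft·lbf/s → 122024 W
E = P × t = 122024 × 2530 = 3.08721×10⁸ J
2.35 kJ/grain → 3.6266×10⁷ J/kg
m = E / e_s = 3.08721×10⁸ / 3.6266×10⁷ = 8.51268 kg
In slug: 8.51268 / 14.5939 = 0.583304 slug

0.583 slug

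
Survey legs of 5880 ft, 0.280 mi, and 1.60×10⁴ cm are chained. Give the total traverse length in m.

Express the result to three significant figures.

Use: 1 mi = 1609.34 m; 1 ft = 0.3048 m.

5880 ft × 0.3048 = 1792.22 m
0.280 mi × 1609.34 = 450.615 m
1.60×10⁴ cm × 0.01 = 160 m
Sum: 1792.22 + 450.615 + 160 = 2402.84 m

2400 m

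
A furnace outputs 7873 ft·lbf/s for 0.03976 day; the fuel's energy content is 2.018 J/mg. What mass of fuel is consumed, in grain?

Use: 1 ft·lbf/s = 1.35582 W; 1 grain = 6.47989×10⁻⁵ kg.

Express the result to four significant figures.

2.804×10⁵ grain

7873 ft·lbf/s → 10674.4 W
0.03976 day → 3435.26 s
E = P × t = 10674.4 × 3435.26 = 3.66693×10⁷ J
2.018 J/mg → 2.018×10⁶ J/kg
m = E / e_s = 3.66693×10⁷ / 2.018×10⁶ = 18.1711 kg
In grain: 18.1711 / 6.47989×10⁻⁵ = 280423 grain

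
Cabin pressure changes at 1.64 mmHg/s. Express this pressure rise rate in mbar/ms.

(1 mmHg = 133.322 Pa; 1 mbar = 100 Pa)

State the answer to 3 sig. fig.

1.64 mmHg/s × 133.322 Pa/mmHg = 218.648 Pa/s
218.648 Pa/s ÷ 100 Pa/mbar × 0.001 s/ms = 0.00218648 mbar/ms

0.00219 mbar/ms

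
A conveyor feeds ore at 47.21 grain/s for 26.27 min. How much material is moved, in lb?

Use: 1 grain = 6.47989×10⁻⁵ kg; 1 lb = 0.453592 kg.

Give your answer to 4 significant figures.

10.63 lb

47.21 grain/s → 0.00305916 kg/s
26.27 min → 1576.2 s
m = ṁ × t = 0.00305916 × 1576.2 = 4.82185 kg
In lb: 4.82185 / 0.453592 = 10.6304 lb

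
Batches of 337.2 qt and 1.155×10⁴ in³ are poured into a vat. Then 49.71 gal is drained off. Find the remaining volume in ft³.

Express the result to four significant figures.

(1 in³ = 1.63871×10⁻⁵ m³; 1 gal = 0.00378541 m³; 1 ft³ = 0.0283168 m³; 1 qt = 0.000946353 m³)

337.2 qt × 0.000946353 = 0.31911 m³
1.155×10⁴ in³ × 1.63871×10⁻⁵ = 0.189271 m³
49.71 gal × 0.00378541 = 0.188173 m³
Result: 0.31911 + 0.189271 − 0.188173 = 0.320208 m³
In ft³: 0.320208 / 0.0283168 = 11.3081 ft³

11.31 ft³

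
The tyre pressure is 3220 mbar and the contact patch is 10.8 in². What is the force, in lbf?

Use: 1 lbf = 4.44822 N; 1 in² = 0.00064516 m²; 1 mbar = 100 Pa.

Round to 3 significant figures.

504 lbf

3220 mbar × 100 = 322000 Pa
10.8 in² × 0.00064516 = 0.00696773 m²
F = P × A = 322000 Pa × 0.00696773 m² = 2243.61 N
2243.61 N ÷ (4.44822 N/lbf) = 504.384 lbf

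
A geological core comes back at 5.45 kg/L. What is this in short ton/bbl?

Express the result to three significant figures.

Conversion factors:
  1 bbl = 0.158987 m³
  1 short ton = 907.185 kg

0.955 short ton/bbl

5.45 kg/L ÷ 0.001 m³/L = 5450 kg/m³
5450 kg/m³ ÷ 907.185 kg/short ton × 0.158987 m³/bbl = 0.955129 short ton/bbl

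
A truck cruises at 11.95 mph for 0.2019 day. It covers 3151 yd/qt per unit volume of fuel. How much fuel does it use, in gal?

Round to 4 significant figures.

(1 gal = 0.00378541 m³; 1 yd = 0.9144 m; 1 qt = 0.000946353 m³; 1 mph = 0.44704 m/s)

8.086 gal

11.95 mph → 5.34213 m/s
0.2019 day → 17444.2 s
d = v × t = 5.34213 × 17444.2 = 93189.2 m
3151 yd/qt → 3.04461×10⁶ m/m³
V = d / (distance per unit fuel) = 93189.2 / 3.04461×10⁶ = 0.0306079 m³
In gal: 0.0306079 / 0.00378541 = 8.08576 gal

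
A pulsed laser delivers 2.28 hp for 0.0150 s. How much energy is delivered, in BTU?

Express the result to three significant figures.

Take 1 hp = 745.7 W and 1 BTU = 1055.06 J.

2.28 hp × 745.7 = 1700.2 W
E = P × t = 1700.2 W × 0.015 s = 25.503 J
25.503 J ÷ (1055.06 J/BTU) = 0.0241721 BTU

0.0242 BTU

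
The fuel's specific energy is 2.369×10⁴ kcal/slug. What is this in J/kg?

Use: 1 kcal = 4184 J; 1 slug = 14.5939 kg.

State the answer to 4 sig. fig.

2.369×10⁴ kcal/slug × 4184 J/kcal ÷ 14.5939 kg/slug = 6.79181×10⁶ J/kg
6.79181×10⁶ J/kg  = 6.79181×10⁶ J/kg

6.792×10⁶ J/kg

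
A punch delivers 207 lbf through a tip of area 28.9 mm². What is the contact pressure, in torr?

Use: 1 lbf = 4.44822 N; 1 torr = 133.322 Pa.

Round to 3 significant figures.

207 lbf × 4.44822 = 920.782 N
28.9 mm² × 10⁻⁶ = 2.89×10⁻⁵ m²
P = F / A = 920.782 N / 2.89×10⁻⁵ m² = 3.1861×10⁷ Pa
3.1861×10⁷ Pa ÷ (133.322 Pa/torr) = 238978 torr

2.39×10⁵ torr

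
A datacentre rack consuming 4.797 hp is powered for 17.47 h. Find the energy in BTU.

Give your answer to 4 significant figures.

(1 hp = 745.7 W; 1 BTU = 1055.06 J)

2.132×10⁵ BTU

4.797 hp × 745.7 → 3577.12 W
17.47 h × 3600 → 62892 s
E = P × t = 3577.12 W × 62892 s = 2.24972×10⁸ J
2.24972×10⁸ J ÷ (1055.06 J/BTU) = 213231 BTU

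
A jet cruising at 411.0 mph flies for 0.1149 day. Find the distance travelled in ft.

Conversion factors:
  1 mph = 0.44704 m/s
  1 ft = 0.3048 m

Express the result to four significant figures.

5.984×10⁶ ft

411.0 mph × 0.44704 → 183.733 m/s
0.1149 day × 86400 → 9927.36 s
d = v × t = 183.733 m/s × 9927.36 s = 1.82398×10⁶ m
1.82398×10⁶ m ÷ (0.3048 m/ft) = 5.98419×10⁶ ft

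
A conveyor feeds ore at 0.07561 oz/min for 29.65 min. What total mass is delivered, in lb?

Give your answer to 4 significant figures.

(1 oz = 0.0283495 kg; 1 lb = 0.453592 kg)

0.07561 oz/min → 3.57251×10⁻⁵ kg/s
29.65 min → 1779 s
m = ṁ × t = 3.57251×10⁻⁵ × 1779 = 0.063555 kg
In lb: 0.063555 / 0.453592 = 0.140115 lb

0.1401 lb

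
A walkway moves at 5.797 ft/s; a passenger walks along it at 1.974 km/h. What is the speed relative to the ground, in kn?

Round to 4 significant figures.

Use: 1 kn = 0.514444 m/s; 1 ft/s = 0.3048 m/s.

5.797 ft/s × 0.3048 = 1.76693 m/s
1.974 km/h × (1/3.6) = 0.548333 m/s
Combined: 1.76693 + 0.548333 = 2.31526 m/s
In kn: 2.31526 / 0.514444 = 4.50051 kn

4.501 kn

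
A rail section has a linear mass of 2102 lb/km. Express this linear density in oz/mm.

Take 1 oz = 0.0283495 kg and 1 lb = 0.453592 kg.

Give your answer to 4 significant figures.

2102 lb/km × 0.453592 kg/lb ÷ 1000 m/km = 0.95345 kg/m
0.95345 kg/m ÷ 0.0283495 kg/oz × 0.001 m/mm = 0.033632 oz/mm

0.03363 oz/mm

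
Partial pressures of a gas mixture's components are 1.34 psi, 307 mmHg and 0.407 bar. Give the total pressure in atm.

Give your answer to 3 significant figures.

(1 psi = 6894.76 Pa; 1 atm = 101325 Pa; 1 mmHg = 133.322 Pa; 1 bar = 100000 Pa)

1.34 psi × 6894.76 = 9238.98 Pa
307 mmHg × 133.322 = 40929.9 Pa
0.407 bar × 100000 = 40700 Pa
Total: 9238.98 + 40929.9 + 40700 = 90868.9 Pa
In atm: 90868.9 / 101325 = 0.896806 atm

0.897 atm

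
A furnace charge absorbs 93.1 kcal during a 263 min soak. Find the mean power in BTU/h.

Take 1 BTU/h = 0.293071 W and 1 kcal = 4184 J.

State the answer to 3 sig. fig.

93.1 kcal × 4184 = 389530 J
263 min × 60 = 15780 s
P = E / t = 389530 J / 15780 s = 24.685 W
24.685 W ÷ (0.293071 W/BTU/h) = 84.2287 BTU/h

84.2 BTU/h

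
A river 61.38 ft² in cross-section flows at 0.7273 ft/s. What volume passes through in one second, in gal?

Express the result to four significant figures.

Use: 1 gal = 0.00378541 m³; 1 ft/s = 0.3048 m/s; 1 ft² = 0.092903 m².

333.9 gal

0.7273 ft/s × 0.3048 = 0.221681 m/s
61.38 ft² × 0.092903 = 5.70239 m²
V = v × A × t = 0.221681 m/s × 5.70239 m² × 1 s = 1.26411 m³
1.26411 m³ ÷ (0.00378541 m³/gal) = 333.943 gal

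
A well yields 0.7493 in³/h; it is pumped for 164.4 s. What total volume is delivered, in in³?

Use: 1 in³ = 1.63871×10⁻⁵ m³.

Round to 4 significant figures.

0.03422 in³

0.7493 in³/h → 3.41079×10⁻⁹ m³/s
V = Q × t = 3.41079×10⁻⁹ × 164.4 = 5.60734×10⁻⁷ m³
In in³: 5.60734×10⁻⁷ / 1.63871×10⁻⁵ = 0.034218 in³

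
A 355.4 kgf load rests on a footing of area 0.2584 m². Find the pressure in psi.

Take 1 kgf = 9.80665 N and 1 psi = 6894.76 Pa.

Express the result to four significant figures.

1.956 psi

355.4 kgf × 9.80665 → 3485.28 N
P = F / A = 3485.28 N / 0.2584 m² = 13487.9 Pa
13487.9 Pa ÷ (6894.76 Pa/psi) = 1.95625 psi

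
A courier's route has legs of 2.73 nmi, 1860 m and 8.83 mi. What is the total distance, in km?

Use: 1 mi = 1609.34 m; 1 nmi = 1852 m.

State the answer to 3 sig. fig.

2.73 nmi × 1852 → 5055.96 m
1860 m (already m)
8.83 mi × 1609.34 → 14210.5 m
Combined: 5055.96 + 1860 + 14210.5 = 21126.5 m
In km: 21126.5 / 1000 = 21.1265 km

21.1 km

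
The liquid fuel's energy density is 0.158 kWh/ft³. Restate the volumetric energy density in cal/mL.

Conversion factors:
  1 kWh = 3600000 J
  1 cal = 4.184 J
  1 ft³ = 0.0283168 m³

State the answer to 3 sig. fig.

0.158 kWh/ft³ × 3600000 J/kWh ÷ 0.0283168 m³/ft³ = 2.0087×10⁷ J/m³
2.0087×10⁷ J/m³ ÷ 4.184 J/cal × 10⁻⁶ m³/mL = 4.80091 cal/mL

4.80 cal/mL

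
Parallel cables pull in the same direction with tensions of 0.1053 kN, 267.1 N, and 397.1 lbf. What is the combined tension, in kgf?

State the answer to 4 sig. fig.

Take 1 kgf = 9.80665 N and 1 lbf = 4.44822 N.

0.1053 kN × 1000 = 105.3 N
267.1 N (already N)
397.1 lbf × 4.44822 = 1766.39 N
Sum: 105.3 + 267.1 + 1766.39 = 2138.79 N
In kgf: 2138.79 / 9.80665 = 218.096 kgf

218.1 kgf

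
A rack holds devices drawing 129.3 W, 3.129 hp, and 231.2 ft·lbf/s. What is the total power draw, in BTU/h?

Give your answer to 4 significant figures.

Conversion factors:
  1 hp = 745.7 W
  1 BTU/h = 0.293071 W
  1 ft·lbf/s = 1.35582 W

9472 BTU/h

129.3 W (already W)
3.129 hp × 745.7 → 2333.3 W
231.2 ft·lbf/s × 1.35582 → 313.466 W
Sum: 129.3 + 2333.3 + 313.466 = 2776.07 W
In BTU/h: 2776.07 / 0.293071 = 9472.35 BTU/h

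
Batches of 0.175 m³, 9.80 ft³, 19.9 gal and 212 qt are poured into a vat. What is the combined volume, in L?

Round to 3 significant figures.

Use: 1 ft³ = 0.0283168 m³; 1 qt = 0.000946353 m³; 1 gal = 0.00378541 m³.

728 L

0.175 m³ (already m³)
9.80 ft³ × 0.0283168 = 0.277505 m³
19.9 gal × 0.00378541 = 0.0753297 m³
212 qt × 0.000946353 = 0.200627 m³
Sum: 0.175 + 0.277505 + 0.0753297 + 0.200627 = 0.728462 m³
In L: 0.728462 / 0.001 = 728.462 L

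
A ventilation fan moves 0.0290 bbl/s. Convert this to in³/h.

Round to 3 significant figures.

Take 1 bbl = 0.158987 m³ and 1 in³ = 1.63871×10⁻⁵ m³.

0.0290 bbl/s × 0.158987 m³/bbl = 0.00461062 m³/s
0.00461062 m³/s ÷ 1.63871×10⁻⁵ m³/in³ × 3600 s/h = 1.01288×10⁶ in³/h

1.01×10⁶ in³/h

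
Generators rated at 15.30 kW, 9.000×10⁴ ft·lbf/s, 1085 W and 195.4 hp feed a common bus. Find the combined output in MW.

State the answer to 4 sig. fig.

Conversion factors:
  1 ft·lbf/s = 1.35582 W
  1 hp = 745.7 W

0.2841 MW

15.30 kW × 1000 = 15300 W
9.000×10⁴ ft·lbf/s × 1.35582 = 122024 W
1085 W (already W)
195.4 hp × 745.7 = 145710 W
Combined: 15300 + 122024 + 1085 + 145710 = 284119 W
In MW: 284119 / 1000000 = 0.284119 MW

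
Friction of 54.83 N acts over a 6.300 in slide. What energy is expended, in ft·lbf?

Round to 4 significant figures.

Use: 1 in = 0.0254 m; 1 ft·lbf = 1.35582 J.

6.300 in × 0.0254 → 0.16002 m
W = F × d = 54.83 N × 0.16002 m = 8.7739 J
8.7739 J ÷ (1.35582 J/ft·lbf) = 6.47129 ft·lbf

6.471 ft·lbf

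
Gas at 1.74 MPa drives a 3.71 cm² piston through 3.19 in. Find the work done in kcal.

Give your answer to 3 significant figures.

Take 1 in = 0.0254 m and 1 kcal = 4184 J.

1.74 MPa → 1.74×10⁶ Pa
3.71 cm² → 3.71×10⁻⁴ m²
F = P × A = 1.74×10⁶ × 3.71×10⁻⁴ = 645.54 N
3.19 in → 0.081026 m
W = F × d = 645.54 × 0.081026 = 52.3055 J
In kcal: 52.3055 / 4184 = 0.0125013 kcal

0.0125 kcal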